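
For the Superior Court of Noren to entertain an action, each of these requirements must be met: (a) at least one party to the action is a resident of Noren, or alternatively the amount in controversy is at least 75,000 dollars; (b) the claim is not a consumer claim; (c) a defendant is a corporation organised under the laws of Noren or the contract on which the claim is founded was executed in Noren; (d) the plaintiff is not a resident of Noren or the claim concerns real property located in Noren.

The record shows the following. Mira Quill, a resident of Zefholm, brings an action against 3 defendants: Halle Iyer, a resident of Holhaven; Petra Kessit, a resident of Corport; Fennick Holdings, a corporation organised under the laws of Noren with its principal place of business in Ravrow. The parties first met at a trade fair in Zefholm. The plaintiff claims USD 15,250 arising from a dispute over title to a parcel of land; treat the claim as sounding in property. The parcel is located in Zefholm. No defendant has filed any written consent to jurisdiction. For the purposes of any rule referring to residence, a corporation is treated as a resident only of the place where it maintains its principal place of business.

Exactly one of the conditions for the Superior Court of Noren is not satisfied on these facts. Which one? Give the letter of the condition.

The Superior Court of Noren:
  (a) No party resides in Noren; the amount in controversy is USD 15,250, below the 75,000 dollars floor — no alternative holds. Not met.
  (b) The claim is a property claim, not a consumer claim. Satisfied.
  (c) Fennick Holdings is organised under the laws of Noren, which satisfies one of the alternatives. Condition met.
  (d) The plaintiff resides in Zefholm, which is not Noren — that alternative is enough. Satisfied.
Only condition (a) fails.

(a)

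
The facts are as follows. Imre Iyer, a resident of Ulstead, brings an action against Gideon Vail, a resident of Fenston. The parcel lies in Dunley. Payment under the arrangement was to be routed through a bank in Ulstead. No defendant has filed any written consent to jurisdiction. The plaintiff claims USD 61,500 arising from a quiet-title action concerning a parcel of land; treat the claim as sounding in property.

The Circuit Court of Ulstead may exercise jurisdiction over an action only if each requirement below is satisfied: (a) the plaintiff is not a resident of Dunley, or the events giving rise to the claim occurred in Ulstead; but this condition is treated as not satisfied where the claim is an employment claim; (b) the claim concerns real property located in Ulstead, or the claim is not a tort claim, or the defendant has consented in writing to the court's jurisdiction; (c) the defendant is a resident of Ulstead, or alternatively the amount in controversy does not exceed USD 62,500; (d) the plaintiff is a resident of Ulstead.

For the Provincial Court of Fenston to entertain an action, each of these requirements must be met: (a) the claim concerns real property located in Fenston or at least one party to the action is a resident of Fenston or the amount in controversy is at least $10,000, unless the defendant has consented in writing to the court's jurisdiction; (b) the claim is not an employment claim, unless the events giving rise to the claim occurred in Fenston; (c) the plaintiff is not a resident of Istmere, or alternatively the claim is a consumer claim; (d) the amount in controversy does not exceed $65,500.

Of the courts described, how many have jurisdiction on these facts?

2

The Circuit Court of Ulstead:
  (a) The plaintiff resides in Ulstead, which is not Dunley, which satisfies one of the alternatives. The exception is not triggered, since the claim is a property claim, not an employment claim. Condition met.
  (b) The claim is a property claim, not a tort claim, so this disjunct is met. Satisfied.
  (c) The amount in controversy is USD 61,500, within the 62,500 dollars ceiling, which satisfies one of the alternatives. Met.
  (d) The plaintiff resides in Ulstead. Met.
  → Every requirement is satisfied — jurisdiction.
The Provincial Court of Fenston:
  (a) Gideon Vail resides in Fenston — that alternative is enough. Condition met.
  (b) The claim is a property claim, not an employment claim. Condition met.
  (c) The plaintiff resides in Ulstead, which is not Istmere, so one alternative holds. Condition met.
  (d) The amount in controversy is $61,500, within the 65,500 dollars ceiling. Met.
  → Every requirement is satisfied — jurisdiction.
Courts with jurisdiction: the Circuit Court of Ulstead, the Provincial Court of Fenston — 2 in total.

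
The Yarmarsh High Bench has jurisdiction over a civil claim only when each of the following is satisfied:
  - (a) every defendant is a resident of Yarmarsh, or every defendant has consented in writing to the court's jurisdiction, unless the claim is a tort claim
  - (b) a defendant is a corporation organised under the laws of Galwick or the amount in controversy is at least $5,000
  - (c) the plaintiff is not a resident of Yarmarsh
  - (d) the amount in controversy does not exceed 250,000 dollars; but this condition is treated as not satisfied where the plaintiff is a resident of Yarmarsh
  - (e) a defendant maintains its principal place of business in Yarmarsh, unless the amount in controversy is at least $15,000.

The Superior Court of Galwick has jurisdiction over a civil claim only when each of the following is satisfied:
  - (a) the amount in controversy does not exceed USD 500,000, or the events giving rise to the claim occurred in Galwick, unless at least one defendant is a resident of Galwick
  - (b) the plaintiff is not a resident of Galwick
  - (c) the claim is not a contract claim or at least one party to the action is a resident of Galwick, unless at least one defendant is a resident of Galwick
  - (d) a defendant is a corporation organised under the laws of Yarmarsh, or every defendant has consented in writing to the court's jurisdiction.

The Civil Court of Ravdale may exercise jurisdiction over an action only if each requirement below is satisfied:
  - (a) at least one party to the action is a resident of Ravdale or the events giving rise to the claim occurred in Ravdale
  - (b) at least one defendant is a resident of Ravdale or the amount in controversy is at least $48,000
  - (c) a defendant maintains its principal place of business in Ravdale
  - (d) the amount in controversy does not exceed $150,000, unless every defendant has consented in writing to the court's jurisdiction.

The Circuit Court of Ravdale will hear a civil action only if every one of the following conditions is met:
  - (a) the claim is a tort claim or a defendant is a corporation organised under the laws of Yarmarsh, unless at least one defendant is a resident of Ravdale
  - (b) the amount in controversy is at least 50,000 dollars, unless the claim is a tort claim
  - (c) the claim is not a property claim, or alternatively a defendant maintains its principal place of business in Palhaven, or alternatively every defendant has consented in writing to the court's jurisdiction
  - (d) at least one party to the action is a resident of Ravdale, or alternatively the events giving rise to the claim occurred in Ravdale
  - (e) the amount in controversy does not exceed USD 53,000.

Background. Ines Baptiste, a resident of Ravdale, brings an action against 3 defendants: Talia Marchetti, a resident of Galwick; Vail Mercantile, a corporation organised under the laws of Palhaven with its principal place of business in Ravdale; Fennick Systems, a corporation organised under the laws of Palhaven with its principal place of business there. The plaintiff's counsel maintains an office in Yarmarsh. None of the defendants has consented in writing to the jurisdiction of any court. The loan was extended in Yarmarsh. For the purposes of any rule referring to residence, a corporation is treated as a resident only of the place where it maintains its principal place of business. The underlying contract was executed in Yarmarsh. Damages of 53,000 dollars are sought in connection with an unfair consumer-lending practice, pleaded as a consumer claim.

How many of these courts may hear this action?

2

The Yarmarsh High Bench:
  (a) The defendants reside as follows — Talia Marchetti in Galwick, Vail Mercantile in Ravdale, Fennick Systems in Palhaven — not all in Yarmarsh; no such written consent has been filed — none of the alternatives is met. Nor does the 'unless' clause help: the claim is a consumer claim, not a tort claim. Fails.
  (b) The amount in controversy is $53,000, which meets the USD 5,000 floor, so this disjunct is met. Met.
  (c) The plaintiff resides in Ravdale, which is not Yarmarsh. Condition met.
  (d) The amount in controversy is USD 53,000, within the USD 250,000 ceiling. And the carve-out is inapplicable — the plaintiff resides in Ravdale, not Yarmarsh. Condition met.
  (e) The corporate defendant(s) have their principal place of business in Palhaven, Ravdale, not Yarmarsh. The proviso rescues it, though: the amount in controversy is USD 53,000, which meets the 15,000 dollars floor. Met.
  → Not every requirement is met — no jurisdiction.
The Superior Court of Galwick:
  (a) The amount in controversy is USD 53,000, within the USD 500,000 ceiling, which satisfies one of the alternatives. Satisfied.
  (b) The plaintiff resides in Ravdale, which is not Galwick. Satisfied.
  (c) The claim is a consumer claim, not a contract claim, so one alternative holds. Met.
  (d) The corporate defendant(s) are organised in Palhaven, not Yarmarsh; no such written consent has been filed — none of the alternatives is met. Condition not met.
  → The court lacks jurisdiction.
The Civil Court of Ravdale:
  (a) Ines Baptiste resides in Ravdale — that alternative is enough. Satisfied.
  (b) Vail Mercantile resides in Ravdale, which satisfies one of the alternatives. Satisfied.
  (c) Vail Mercantile has its principal place of business in Ravdale. Condition met.
  (d) The amount in controversy is $53,000, within the $150,000 ceiling. Satisfied.
  → Jurisdiction lies.
The Circuit Court of Ravdale:
  (a) The claim is a consumer claim, not a tort claim; the corporate defendant(s) are organised in Palhaven, not Yarmarsh — no alternative holds. The proviso rescues it, though: Vail Mercantile resides in Ravdale. Satisfied.
  (b) The amount in controversy is 53,000 dollars, which meets the USD 50,000 floor. Satisfied.
  (c) The claim is a consumer claim, not a property claim, so one alternative holds. Met.
  (d) Ines Baptiste resides in Ravdale — that alternative is enough. Satisfied.
  (e) The amount in controversy is $53,000, within the USD 53,000 ceiling. Condition met.
  → The court has jurisdiction.
Courts with jurisdiction: the Civil Court of Ravdale, the Circuit Court of Ravdale — 2 in total.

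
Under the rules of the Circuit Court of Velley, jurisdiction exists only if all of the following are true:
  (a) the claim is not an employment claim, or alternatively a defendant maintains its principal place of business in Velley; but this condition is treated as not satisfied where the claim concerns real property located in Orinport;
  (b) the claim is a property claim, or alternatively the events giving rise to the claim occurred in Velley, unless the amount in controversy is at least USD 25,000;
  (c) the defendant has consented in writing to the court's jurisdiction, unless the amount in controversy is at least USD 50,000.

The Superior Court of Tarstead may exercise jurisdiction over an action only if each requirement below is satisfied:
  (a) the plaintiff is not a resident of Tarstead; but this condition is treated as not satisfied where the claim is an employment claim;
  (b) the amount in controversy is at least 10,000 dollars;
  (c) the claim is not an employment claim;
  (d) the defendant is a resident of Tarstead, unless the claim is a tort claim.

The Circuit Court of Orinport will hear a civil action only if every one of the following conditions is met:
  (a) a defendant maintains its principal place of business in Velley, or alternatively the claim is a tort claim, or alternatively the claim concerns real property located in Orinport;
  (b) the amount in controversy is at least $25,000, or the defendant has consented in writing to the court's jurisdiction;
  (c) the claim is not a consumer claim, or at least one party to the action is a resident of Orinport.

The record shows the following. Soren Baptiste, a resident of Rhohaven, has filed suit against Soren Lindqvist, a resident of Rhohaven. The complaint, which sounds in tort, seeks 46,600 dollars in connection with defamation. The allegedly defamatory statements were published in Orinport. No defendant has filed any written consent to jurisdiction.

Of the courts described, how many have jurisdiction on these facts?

The Circuit Court of Velley:
  (a) The claim is a tort claim, not an employment claim, so this disjunct is met. The exception is not triggered, since the claim does not concern real property. Condition met.
  (b) The claim is a tort claim, not a property claim; the operative events occurred in Orinport, not Velley — no alternative holds. The proviso rescues it, though: the amount in controversy is $46,600, which meets the $25,000 floor. Condition met.
  (c) No such written consent has been filed. And the amount in controversy is 46,600 dollars, below the $50,000 floor, so the proviso does not save it. Condition not met.
  → No jurisdiction.
The Superior Court of Tarstead:
  (a) The plaintiff resides in Rhohaven, which is not Tarstead. And the carve-out is inapplicable — the claim is a tort claim, not an employment claim. Satisfied.
  (b) The amount in controversy is $46,600, which meets the 10,000 dollars floor. Satisfied.
  (c) The claim is a tort claim, not an employment claim. Met.
  (d) The defendant resides in Rhohaven, not Tarstead. The proviso rescues it, though: the claim is a tort claim. Satisfied.
  → Every requirement is satisfied — jurisdiction.
The Circuit Court of Orinport:
  (a) The claim is a tort claim — that alternative is enough. Satisfied.
  (b) The amount in controversy is USD 46,600, which meets the USD 25,000 floor, so this disjunct is met. Satisfied.
  (c) The claim is a tort claim, not a consumer claim, so one alternative holds. Met.
  → Every requirement is satisfied — jurisdiction.
Courts with jurisdiction: the Superior Court of Tarstead, the Circuit Court of Orinport — 2 in total.

2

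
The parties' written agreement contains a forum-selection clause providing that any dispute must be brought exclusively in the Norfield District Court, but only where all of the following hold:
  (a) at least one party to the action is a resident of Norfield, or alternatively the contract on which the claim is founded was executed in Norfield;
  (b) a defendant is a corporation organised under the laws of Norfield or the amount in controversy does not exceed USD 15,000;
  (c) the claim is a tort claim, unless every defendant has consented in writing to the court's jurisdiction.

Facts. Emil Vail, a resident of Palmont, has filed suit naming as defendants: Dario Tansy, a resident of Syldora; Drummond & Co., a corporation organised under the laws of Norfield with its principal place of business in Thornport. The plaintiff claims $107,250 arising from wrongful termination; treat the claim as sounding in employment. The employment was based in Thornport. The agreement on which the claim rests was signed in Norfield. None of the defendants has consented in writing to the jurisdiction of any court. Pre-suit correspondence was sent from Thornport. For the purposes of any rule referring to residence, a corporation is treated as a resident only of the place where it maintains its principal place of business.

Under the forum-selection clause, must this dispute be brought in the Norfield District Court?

No

The Norfield District Court:
  (a) The contract was executed in Norfield — that alternative is enough. Condition met.
  (b) Drummond & Co. is organised under the laws of Norfield, so one alternative holds. Satisfied.
  (c) The claim is an employment claim, not a tort claim. Nor does the 'unless' clause help: no such written consent has been filed. Fails.
  → Forum clause is not triggered.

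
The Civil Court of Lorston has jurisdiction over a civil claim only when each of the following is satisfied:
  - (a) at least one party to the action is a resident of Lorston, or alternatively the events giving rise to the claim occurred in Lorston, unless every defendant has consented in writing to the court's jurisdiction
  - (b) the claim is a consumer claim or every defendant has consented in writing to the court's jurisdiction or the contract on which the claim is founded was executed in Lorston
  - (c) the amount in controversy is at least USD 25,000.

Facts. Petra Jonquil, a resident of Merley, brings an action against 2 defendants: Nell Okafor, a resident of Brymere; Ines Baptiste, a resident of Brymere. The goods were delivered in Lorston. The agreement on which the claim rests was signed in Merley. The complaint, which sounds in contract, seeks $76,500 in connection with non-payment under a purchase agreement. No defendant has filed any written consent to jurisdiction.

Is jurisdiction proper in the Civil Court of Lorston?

No

The Civil Court of Lorston:
  (a) The operative events occurred in Lorston — that alternative is enough. Met.
  (b) The claim is a contract claim, not a consumer claim; no such written consent has been filed; the contract was executed in Merley, not Lorston — every alternative fails. Not met.
  (c) The amount in controversy is USD 76,500, which meets the $25,000 floor. Condition met.
  → Not every requirement is met — no jurisdiction.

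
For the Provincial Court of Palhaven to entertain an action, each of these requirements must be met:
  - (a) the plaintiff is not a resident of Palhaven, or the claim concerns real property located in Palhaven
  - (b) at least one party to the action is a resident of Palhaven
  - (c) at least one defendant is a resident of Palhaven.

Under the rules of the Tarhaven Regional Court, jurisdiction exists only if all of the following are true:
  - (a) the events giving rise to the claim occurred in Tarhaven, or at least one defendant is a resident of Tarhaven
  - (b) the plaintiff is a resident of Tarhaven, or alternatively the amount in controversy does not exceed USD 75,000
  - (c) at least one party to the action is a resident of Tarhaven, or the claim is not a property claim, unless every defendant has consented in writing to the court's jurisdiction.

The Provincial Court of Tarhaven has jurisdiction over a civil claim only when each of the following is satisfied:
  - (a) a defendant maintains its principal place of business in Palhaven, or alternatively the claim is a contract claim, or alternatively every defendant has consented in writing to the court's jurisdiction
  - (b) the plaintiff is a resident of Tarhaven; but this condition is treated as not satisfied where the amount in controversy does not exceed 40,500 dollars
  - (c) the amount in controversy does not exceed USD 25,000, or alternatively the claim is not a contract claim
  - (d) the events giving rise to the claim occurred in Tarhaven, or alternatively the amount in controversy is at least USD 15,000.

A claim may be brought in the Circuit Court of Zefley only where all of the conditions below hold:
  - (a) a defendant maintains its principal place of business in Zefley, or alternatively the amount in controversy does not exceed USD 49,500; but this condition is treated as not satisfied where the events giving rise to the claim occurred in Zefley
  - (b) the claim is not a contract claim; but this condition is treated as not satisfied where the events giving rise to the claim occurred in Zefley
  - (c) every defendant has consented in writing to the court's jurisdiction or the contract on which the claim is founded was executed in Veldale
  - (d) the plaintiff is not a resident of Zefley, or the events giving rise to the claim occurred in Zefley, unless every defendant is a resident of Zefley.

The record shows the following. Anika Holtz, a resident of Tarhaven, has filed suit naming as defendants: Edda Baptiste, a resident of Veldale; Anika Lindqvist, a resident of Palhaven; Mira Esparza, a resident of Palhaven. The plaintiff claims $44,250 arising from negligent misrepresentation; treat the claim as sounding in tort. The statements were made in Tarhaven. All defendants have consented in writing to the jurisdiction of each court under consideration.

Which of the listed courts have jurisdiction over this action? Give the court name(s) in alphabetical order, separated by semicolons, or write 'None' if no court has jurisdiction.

The Provincial Court of Palhaven:
  (a) The plaintiff resides in Tarhaven, which is not Palhaven, which satisfies one of the alternatives. Condition met.
  (b) Anika Lindqvist resides in Palhaven. Satisfied.
  (c) Anika Lindqvist resides in Palhaven. Met.
  → The court has jurisdiction.
The Tarhaven Regional Court:
  (a) The operative events occurred in Tarhaven, so this disjunct is met. Condition met.
  (b) The plaintiff resides in Tarhaven, so one alternative holds. Satisfied.
  (c) Anika Holtz resides in Tarhaven, so one alternative holds. Satisfied.
  → All conditions met; jurisdiction exists.
The Provincial Court of Tarhaven:
  (a) Every defendant has filed written consent — that alternative is enough. Satisfied.
  (b) The plaintiff resides in Tarhaven. The carve-out does not apply: the amount in controversy is 44,250 dollars, above the USD 40,500 ceiling. Condition met.
  (c) The claim is a tort claim, not a contract claim — that alternative is enough. Condition met.
  (d) The operative events occurred in Tarhaven, so this disjunct is met. Satisfied.
  → All conditions met; jurisdiction exists.
The Circuit Court of Zefley:
  (a) The amount in controversy is 44,250 dollars, within the USD 49,500 ceiling, so one alternative holds. The exception is not triggered, since the operative events occurred in Tarhaven, not Zefley. Met.
  (b) The claim is a tort claim, not a contract claim. The carve-out does not apply: the operative events occurred in Tarhaven, not Zefley. Condition met.
  (c) Every defendant has filed written consent, which satisfies one of the alternatives. Satisfied.
  (d) The plaintiff resides in Tarhaven, which is not Zefley — that alternative is enough. Met.
  → Jurisdiction lies.

the Circuit Court of Zefley; the Provincial Court of Palhaven; the Provincial Court of Tarhaven; the Tarhaven Regional Court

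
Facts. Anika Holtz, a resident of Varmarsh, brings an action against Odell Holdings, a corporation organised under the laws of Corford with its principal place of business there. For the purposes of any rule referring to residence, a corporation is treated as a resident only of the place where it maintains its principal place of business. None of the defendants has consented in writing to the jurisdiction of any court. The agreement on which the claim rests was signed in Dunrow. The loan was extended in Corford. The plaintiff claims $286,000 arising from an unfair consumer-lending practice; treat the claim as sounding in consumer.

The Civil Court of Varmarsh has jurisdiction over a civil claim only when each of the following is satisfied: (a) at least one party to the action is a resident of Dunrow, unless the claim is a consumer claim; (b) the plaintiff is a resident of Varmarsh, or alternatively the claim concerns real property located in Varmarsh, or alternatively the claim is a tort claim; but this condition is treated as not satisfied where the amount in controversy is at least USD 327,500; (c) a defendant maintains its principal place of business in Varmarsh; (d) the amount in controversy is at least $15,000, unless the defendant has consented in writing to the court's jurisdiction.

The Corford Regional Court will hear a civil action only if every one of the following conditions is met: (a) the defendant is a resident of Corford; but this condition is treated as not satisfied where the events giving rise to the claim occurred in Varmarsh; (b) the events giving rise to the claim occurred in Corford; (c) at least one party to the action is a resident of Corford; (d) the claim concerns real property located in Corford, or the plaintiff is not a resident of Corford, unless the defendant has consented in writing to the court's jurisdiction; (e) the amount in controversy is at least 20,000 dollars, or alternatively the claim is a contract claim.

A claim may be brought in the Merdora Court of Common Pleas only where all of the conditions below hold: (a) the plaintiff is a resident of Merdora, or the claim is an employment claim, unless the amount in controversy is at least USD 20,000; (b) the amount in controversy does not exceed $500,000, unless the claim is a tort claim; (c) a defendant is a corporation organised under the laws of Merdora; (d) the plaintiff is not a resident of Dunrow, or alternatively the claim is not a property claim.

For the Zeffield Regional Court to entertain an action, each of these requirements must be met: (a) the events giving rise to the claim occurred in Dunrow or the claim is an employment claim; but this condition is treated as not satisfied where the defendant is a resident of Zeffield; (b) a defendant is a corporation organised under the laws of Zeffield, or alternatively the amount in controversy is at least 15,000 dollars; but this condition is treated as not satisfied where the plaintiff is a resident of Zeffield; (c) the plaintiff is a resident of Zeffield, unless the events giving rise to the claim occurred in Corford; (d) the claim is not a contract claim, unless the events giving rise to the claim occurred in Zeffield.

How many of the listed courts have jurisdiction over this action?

1

The Civil Court of Varmarsh:
  (a) No party resides in Dunrow. But the claim is a consumer claim, and the 'unless' clause therefore excuses the requirement. Met.
  (b) The plaintiff resides in Varmarsh, so one alternative holds. The exception is not triggered, since the amount in controversy is $286,000, below the USD 327,500 floor. Satisfied.
  (c) The corporate defendant(s) have their principal place of business in Corford, not Varmarsh. Not satisfied.
  (d) The amount in controversy is USD 286,000, which meets the 15,000 dollars floor. Condition met.
  → At least one condition fails; no jurisdiction.
The Corford Regional Court:
  (a) The defendant resides in Corford. The carve-out does not apply: the operative events occurred in Corford, not Varmarsh. Satisfied.
  (b) The operative events occurred in Corford. Condition met.
  (c) Odell Holdings resides in Corford. Condition met.
  (d) The plaintiff resides in Varmarsh, which is not Corford, which satisfies one of the alternatives. Condition met.
  (e) The amount in controversy is USD 286,000, which meets the USD 20,000 floor — that alternative is enough. Met.
  → All conditions met; jurisdiction exists.
The Merdora Court of Common Pleas:
  (a) The plaintiff resides in Varmarsh, not Merdora; the claim is a consumer claim, not an employment claim — every alternative fails. However, the amount in controversy is USD 286,000, which meets the 20,000 dollars floor, so the 'unless' proviso supplies this condition. Condition met.
  (b) The amount in controversy is 286,000 dollars, within the USD 500,000 ceiling. Met.
  (c) The corporate defendant(s) are organised in Corford, not Merdora. Fails.
  (d) The plaintiff resides in Varmarsh, which is not Dunrow, so one alternative holds. Condition met.
  → Not every requirement is met — no jurisdiction.
The Zeffield Regional Court:
  (a) The operative events occurred in Corford, not Dunrow; the claim is a consumer claim, not an employment claim — every alternative fails. Fails.
  (b) The amount in controversy is $286,000, which meets the 15,000 dollars floor, which satisfies one of the alternatives. And the carve-out is inapplicable — the plaintiff resides in Varmarsh, not Zeffield. Satisfied.
  (c) The plaintiff resides in Varmarsh, not Zeffield. But the operative events occurred in Corford, and the 'unless' clause therefore excuses the requirement. Met.
  (d) The claim is a consumer claim, not a contract claim. Condition met.
  → Not every requirement is met — no jurisdiction.
Courts with jurisdiction: the Corford Regional Court — 1 in total.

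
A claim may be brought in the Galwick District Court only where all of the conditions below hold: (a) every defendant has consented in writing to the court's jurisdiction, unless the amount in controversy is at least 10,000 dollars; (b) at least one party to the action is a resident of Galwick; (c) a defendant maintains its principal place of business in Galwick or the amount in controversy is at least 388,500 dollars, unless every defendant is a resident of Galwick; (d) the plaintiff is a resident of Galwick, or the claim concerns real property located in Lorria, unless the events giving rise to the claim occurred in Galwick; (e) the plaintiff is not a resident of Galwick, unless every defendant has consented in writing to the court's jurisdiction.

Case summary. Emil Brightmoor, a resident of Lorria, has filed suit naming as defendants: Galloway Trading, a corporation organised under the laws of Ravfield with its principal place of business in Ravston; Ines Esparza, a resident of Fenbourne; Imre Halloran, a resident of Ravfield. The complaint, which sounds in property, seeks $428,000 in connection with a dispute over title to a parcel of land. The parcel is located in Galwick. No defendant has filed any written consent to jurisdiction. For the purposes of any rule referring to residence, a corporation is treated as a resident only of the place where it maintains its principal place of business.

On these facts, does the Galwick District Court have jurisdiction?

No

The Galwick District Court:
  (a) No such written consent has been filed. But the amount in controversy is USD 428,000, which meets the 10,000 dollars floor, and the 'unless' clause therefore excuses the requirement. Satisfied.
  (b) No party resides in Galwick. Condition not met.
  (c) The amount in controversy is $428,000, which meets the 388,500 dollars floor, so one alternative holds. Met.
  (d) The plaintiff resides in Lorria, not Galwick; the property lies in Galwick, not Lorria — no alternative holds. However, the operative events occurred in Galwick, so the 'unless' proviso supplies this condition. Met.
  (e) The plaintiff resides in Lorria, which is not Galwick. Condition met.
  → Not every requirement is met — no jurisdiction.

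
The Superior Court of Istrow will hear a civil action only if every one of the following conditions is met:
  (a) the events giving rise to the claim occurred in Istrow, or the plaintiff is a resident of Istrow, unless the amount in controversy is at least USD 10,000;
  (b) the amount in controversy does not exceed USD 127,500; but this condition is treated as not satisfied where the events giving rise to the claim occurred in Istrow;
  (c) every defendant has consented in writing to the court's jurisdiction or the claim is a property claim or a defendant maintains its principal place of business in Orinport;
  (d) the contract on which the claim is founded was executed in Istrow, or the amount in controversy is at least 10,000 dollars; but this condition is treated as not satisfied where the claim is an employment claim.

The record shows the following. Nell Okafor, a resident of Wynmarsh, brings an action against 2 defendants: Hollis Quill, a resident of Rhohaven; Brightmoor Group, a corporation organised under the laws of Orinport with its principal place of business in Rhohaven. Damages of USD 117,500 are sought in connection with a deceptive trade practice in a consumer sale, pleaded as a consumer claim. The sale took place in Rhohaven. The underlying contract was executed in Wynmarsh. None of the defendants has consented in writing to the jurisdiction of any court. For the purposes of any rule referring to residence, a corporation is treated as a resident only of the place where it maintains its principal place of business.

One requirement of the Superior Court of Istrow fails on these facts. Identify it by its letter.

The Superior Court of Istrow:
  (a) The operative events occurred in Rhohaven, not Istrow; the plaintiff resides in Wynmarsh, not Istrow — every alternative fails. But the amount in controversy is USD 117,500, which meets the USD 10,000 floor, and the 'unless' clause therefore excuses the requirement. Condition met.
  (b) The amount in controversy is USD 117,500, within the $127,500 ceiling. And the carve-out is inapplicable — the operative events occurred in Rhohaven, not Istrow. Condition met.
  (c) No such written consent has been filed; the claim is a consumer claim, not a property claim; the corporate defendant(s) have their principal place of business in Rhohaven, not Orinport — no alternative holds. Condition not met.
  (d) The amount in controversy is USD 117,500, which meets the 10,000 dollars floor, so this disjunct is met. And the carve-out is inapplicable — the claim is a consumer claim, not an employment claim. Met.
Only condition (c) fails.

(c)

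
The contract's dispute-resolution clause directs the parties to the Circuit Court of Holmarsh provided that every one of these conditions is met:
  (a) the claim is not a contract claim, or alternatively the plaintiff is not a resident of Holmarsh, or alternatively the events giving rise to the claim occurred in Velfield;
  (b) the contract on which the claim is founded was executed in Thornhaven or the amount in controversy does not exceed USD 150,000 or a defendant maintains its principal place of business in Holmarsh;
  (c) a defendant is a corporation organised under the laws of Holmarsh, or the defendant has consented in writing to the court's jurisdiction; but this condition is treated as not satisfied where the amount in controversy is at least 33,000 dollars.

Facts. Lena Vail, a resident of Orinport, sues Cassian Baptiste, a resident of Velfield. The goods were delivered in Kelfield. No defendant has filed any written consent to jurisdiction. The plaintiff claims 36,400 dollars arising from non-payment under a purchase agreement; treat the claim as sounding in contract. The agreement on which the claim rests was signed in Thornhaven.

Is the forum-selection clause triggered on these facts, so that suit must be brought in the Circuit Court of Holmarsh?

The Circuit Court of Holmarsh:
  (a) The plaintiff resides in Orinport, which is not Holmarsh, which satisfies one of the alternatives. Satisfied.
  (b) The contract was executed in Thornhaven, so one alternative holds. Condition met.
  (c) No defendant is a corporation; no such written consent has been filed — no alternative holds. Not met.
  → Forum clause is not triggered.

No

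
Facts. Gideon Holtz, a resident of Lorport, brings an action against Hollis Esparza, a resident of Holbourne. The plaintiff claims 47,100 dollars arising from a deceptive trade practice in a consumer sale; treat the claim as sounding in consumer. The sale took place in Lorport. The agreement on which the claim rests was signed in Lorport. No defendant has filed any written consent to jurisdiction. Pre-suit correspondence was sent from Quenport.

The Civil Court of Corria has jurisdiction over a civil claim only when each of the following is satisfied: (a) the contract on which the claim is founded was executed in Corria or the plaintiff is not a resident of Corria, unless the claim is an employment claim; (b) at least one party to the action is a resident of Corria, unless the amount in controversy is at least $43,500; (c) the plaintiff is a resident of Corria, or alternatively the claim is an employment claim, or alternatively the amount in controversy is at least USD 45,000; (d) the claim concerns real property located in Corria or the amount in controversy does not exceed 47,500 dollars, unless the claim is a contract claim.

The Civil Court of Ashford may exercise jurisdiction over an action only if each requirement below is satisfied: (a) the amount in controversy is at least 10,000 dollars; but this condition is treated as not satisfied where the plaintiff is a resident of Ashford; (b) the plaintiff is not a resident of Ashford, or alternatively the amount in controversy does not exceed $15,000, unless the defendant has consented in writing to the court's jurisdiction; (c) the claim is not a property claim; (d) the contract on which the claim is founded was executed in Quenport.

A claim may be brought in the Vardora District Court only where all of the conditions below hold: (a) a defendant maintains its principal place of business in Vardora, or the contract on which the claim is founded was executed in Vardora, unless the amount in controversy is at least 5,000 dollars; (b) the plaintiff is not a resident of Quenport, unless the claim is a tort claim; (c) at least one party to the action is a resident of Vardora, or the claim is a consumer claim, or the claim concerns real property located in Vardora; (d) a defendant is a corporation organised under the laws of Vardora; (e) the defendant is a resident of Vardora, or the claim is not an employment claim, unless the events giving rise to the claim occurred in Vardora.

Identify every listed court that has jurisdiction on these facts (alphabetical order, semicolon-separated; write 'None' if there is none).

the Civil Court of Corria

The Civil Court of Corria:
  (a) The plaintiff resides in Lorport, which is not Corria, so this disjunct is met. Satisfied.
  (b) No party resides in Corria. However, the amount in controversy is USD 47,100, which meets the 43,500 dollars floor, so the 'unless' proviso supplies this condition. Satisfied.
  (c) The amount in controversy is USD 47,100, which meets the USD 45,000 floor, so this disjunct is met. Met.
  (d) The amount in controversy is USD 47,100, within the USD 47,500 ceiling, so this disjunct is met. Met.
  → Every requirement is satisfied — jurisdiction.
The Civil Court of Ashford:
  (a) The amount in controversy is USD 47,100, which meets the USD 10,000 floor. And the carve-out is inapplicable — the plaintiff resides in Lorport, not Ashford. Condition met.
  (b) The plaintiff resides in Lorport, which is not Ashford, which satisfies one of the alternatives. Satisfied.
  (c) The claim is a consumer claim, not a property claim. Condition met.
  (d) The contract was executed in Lorport, not Quenport. Condition not met.
  → The court lacks jurisdiction.
The Vardora District Court:
  (a) No defendant is a corporation; the contract was executed in Lorport, not Vardora — every alternative fails. The proviso rescues it, though: the amount in controversy is USD 47,100, which meets the 5,000 dollars floor. Condition met.
  (b) The plaintiff resides in Lorport, which is not Quenport. Satisfied.
  (c) The claim is a consumer claim, so one alternative holds. Satisfied.
  (d) No defendant is a corporation. Fails.
  (e) The claim is a consumer claim, not an employment claim — that alternative is enough. Condition met.
  → No jurisdiction.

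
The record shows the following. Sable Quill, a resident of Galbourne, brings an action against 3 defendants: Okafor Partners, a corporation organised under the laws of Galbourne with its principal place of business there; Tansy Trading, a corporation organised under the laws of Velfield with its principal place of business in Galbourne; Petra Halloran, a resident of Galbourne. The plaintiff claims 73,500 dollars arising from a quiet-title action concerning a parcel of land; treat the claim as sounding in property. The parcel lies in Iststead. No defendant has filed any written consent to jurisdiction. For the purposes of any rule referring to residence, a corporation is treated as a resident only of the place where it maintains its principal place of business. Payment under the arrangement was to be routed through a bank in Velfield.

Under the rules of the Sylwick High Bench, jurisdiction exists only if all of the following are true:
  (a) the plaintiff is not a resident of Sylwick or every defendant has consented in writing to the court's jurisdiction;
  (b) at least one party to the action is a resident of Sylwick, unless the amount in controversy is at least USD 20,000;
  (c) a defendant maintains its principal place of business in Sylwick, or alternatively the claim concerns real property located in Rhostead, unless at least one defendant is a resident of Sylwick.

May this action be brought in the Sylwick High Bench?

No

The Sylwick High Bench:
  (a) The plaintiff resides in Galbourne, which is not Sylwick, which satisfies one of the alternatives. Condition met.
  (b) No party resides in Sylwick. However, the amount in controversy is USD 73,500, which meets the $20,000 floor, so the 'unless' proviso supplies this condition. Satisfied.
  (c) The corporate defendant(s) have their principal place of business in Galbourne, not Sylwick; the property lies in Iststead, not Rhostead — every alternative fails. The proviso offers no rescue either, since no defendant resides in Sylwick (they reside in Galbourne, Galbourne, Galbourne). Not met.
  → The court lacks jurisdiction.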